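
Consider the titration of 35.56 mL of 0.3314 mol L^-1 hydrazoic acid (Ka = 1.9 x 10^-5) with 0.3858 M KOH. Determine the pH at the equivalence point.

8.99

n(HN3) = 0.3314 x 0.03556 = 0.01178 mol; V(KOH) at equivalence = 0.01178/0.3858 = 0.03055 L.
At equivalence all the acid is converted to N3-; total volume = 0.03556 + 0.03055 = 0.06611 L, so [N3-] = 0.01178/0.06611 = 0.1783 M.
Kb = Kw/Ka = 1.0e-14 / 1.9 x 10^-5 = 5.26e-10.
[OH^-] = sqrt(Kb x [N3-]) = sqrt(5.26e-10 x 0.1783) = 9.69e-6 M.
pOH = 5.01, so pH = 14.00 - 5.01 = 8.99.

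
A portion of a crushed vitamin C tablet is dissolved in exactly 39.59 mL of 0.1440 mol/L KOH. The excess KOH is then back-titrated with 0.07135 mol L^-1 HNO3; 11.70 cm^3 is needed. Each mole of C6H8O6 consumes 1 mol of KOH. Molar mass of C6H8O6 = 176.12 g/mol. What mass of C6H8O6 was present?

0.857 g

Total n(KOH) added = 0.1440 x 0.03959 = 0.005701 mol.
n(HNO3) used = 0.07135 x 0.01170 = 0.0008348 mol, which equals the excess n(KOH).
So n(KOH) consumed by the sample = 0.005701 - 0.0008348 = 0.004866 mol.
n(C6H8O6) = 0.004866 / 1 = 0.004866 mol.
mass = 0.004866 mol x 176.12 g/mol = 0.857 g.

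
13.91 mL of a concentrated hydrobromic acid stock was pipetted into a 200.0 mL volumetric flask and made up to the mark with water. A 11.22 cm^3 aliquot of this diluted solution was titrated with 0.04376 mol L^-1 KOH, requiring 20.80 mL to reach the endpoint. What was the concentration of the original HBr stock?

1.17 M

n(KOH) = 0.04376 x 0.02080 = 0.0009102 mol.
n(HBr) in the aliquot = 0.0009102 mol.
[diluted HBr] = 0.0009102 / 0.01122 = 0.08112 M.
Dilution factor = 200.0/13.91 = 14.38, so [stock] = 0.08112 x 14.38 = 1.17 M.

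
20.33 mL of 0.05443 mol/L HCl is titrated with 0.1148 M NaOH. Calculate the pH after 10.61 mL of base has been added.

n(acid) = 0.05443 x 0.02033 = 0.001107 mol; n(NaOH) added = 0.1148 x 0.01061 = 0.001218 mol.
Base is in excess by 0.001218 - 0.001107 = 0.0001115 mol in a total volume of 0.03094 L.
[OH^-] = 0.0001115/0.03094 = 0.003603 M, so pOH = 2.44 and pH = 14.00 - 2.44 = 11.56.

11.56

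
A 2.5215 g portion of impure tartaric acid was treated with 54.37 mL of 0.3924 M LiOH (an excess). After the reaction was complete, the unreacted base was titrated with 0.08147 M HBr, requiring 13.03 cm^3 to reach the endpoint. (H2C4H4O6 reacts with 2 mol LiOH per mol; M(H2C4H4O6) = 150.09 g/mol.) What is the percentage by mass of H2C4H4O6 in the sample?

60.3%

Total n(LiOH) added = 0.3924 x 0.05437 = 0.02133 mol.
n(HBr) used = 0.08147 x 0.01303 = 0.001062 mol, which equals the excess n(LiOH).
So n(LiOH) consumed by the sample = 0.02133 - 0.001062 = 0.02027 mol.
n(H2C4H4O6) = 0.02027 / 2 = 0.01014 mol.
mass H2C4H4O6 = 0.01014 x 150.09 = 1.521 g, so %H2C4H4O6 = 1.521/2.5215 x 100 = 60.3%.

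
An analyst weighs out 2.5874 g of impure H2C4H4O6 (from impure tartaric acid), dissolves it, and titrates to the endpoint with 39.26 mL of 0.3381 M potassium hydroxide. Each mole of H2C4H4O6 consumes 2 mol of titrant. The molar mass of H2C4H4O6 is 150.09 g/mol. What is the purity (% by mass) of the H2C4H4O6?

n(KOH) = 0.3381 x 0.03926 = 0.01327 mol.
n(H2C4H4O6) = 0.01327 / 2 = 0.006637 mol.
mass of H2C4H4O6 = 0.006637 x 150.09 = 0.9961 g.
% purity = 0.9961 / 2.5874 x 100 = 38.5%.

38.5%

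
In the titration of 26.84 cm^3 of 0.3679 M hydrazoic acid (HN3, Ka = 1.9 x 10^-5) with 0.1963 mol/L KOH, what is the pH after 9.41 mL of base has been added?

4.08

Initial n(HN3) = 0.3679 x 0.02684 = 0.009874 mol.
n(KOH) added = 0.1963 x 0.009410 = 0.001847 mol, converting that many moles of HN3 to N3-.
Remaining n(HN3) = 0.008027 mol; n(N3-) = 0.001847 mol.
By Henderson-Hasselbalch, pH = pKa + log([A^-]/[HA]) = 4.72 + log(0.001847/0.008027) = 4.72 + (-0.64) = 4.08.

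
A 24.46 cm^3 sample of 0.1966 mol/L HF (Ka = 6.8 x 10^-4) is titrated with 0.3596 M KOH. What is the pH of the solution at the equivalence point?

n(HF) = 0.1966 x 0.02446 = 0.004809 mol; V(KOH) at equivalence = 0.004809/0.3596 = 0.01337 L.
At equivalence all the acid is converted to F-; total volume = 0.02446 + 0.01337 = 0.03783 L, so [F-] = 0.004809/0.03783 = 0.1271 M.
Kb = Kw/Ka = 1.0e-14 / 6.8 x 10^-4 = 1.47e-11.
[OH^-] = sqrt(Kb x [F-]) = sqrt(1.47e-11 x 0.1271) = 1.37e-6 M.
pOH = 5.86, so pH = 14.00 - 5.86 = 8.14.

8.14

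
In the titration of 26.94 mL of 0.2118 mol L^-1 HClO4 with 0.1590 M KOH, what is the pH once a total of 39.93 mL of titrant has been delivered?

n(acid) = 0.2118 x 0.02694 = 0.005706 mol; n(KOH) added = 0.1590 x 0.03993 = 0.006349 mol.
Base is in excess by 0.006349 - 0.005706 = 0.0006430 mol in a total volume of 0.06687 L.
[OH^-] = 0.0006430/0.06687 = 0.009615 M, so pOH = 2.02 and pH = 14.00 - 2.02 = 11.98.

11.98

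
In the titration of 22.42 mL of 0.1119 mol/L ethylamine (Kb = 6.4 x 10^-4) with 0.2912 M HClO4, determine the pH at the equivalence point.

n(C2H5NH2) = 0.1119 x 0.02242 = 0.002509 mol; V(HClO4) at equivalence = 0.002509/0.2912 = 0.008615 L.
At equivalence the base is fully converted to C2H5NH3+; total volume = 0.03104 L, so [C2H5NH3+] = 0.002509/0.03104 = 0.08084 M.
Ka(C2H5NH3+) = Kw/Kb = 1.0e-14 / 6.4 x 10^-4 = 1.56e-11.
[H^+] = sqrt(Ka x [C2H5NH3+]) = sqrt(1.56e-11 x 0.08084) = 1.12e-6 M.
pH = -log(1.12e-6) = 5.95.

5.95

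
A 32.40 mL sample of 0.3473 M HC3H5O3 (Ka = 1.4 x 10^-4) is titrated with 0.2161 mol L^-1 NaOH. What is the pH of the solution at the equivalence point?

n(HC3H5O3) = 0.3473 x 0.03240 = 0.01125 mol; V(NaOH) at equivalence = 0.01125/0.2161 = 0.05207 L.
At equivalence all the acid is converted to C3H5O3-; total volume = 0.03240 + 0.05207 = 0.08447 L, so [C3H5O3-] = 0.01125/0.08447 = 0.1332 M.
Kb = Kw/Ka = 1.0e-14 / 1.4 x 10^-4 = 7.14e-11.
[OH^-] = sqrt(Kb x [C3H5O3-]) = sqrt(7.14e-11 x 0.1332) = 3.08e-6 M.
pOH = 5.51, so pH = 14.00 - 5.51 = 8.49.

8.49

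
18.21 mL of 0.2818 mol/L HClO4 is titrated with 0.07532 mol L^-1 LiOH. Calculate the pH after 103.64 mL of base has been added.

n(acid) = 0.2818 x 0.01821 = 0.005132 mol; n(LiOH) added = 0.07532 x 0.1036 = 0.007806 mol.
Base is in excess by 0.007806 - 0.005132 = 0.002675 mol in a total volume of 0.1218 L.
[OH^-] = 0.002675/0.1218 = 0.02195 M, so pOH = 1.66 and pH = 14.00 - 1.66 = 12.34.

12.34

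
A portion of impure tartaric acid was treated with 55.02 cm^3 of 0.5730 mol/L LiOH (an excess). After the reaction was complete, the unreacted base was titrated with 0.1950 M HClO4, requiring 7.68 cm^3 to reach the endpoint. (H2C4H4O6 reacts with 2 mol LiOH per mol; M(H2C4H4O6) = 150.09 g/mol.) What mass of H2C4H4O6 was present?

2.25 g

Total n(LiOH) added = 0.5730 x 0.05502 = 0.03153 mol.
n(HClO4) used = 0.1950 x 0.007680 = 0.001498 mol, which equals the excess n(LiOH).
So n(LiOH) consumed by the sample = 0.03153 - 0.001498 = 0.03003 mol.
n(H2C4H4O6) = 0.03003 / 2 = 0.01501 mol.
mass = 0.01501 mol x 150.09 g/mol = 2.25 g.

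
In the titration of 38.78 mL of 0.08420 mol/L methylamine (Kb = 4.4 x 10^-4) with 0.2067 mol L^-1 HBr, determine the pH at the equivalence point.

5.93

n(CH3NH2) = 0.08420 x 0.03878 = 0.003265 mol; V(HBr) at equivalence = 0.003265/0.2067 = 0.01580 L.
At equivalence the base is fully converted to CH3NH3+; total volume = 0.05458 L, so [CH3NH3+] = 0.003265/0.05458 = 0.05983 M.
Ka(CH3NH3+) = Kw/Kb = 1.0e-14 / 4.4 x 10^-4 = 2.27e-11.
[H^+] = sqrt(Ka x [CH3NH3+]) = sqrt(2.27e-11 x 0.05983) = 1.17e-6 M.
pH = -log(1.17e-6) = 5.93.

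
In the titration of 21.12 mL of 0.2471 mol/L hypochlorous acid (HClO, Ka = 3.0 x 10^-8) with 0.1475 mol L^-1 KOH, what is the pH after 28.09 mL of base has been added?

8.11

Initial n(HClO) = 0.2471 x 0.02112 = 0.005219 mol.
n(KOH) added = 0.1475 x 0.02809 = 0.004143 mol, converting that many moles of HClO to ClO-.
Remaining n(HClO) = 0.001075 mol; n(ClO-) = 0.004143 mol.
By Henderson-Hasselbalch, pH = pKa + log([A^-]/[HA]) = 7.52 + log(0.004143/0.001075) = 7.52 + (+0.59) = 8.11.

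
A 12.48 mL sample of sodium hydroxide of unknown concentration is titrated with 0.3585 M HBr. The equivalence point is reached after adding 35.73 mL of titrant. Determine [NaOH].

n(HBr) delivered = 0.3585 x 0.03573 = 0.01281 mol.
For a 1:1 reaction, n(NaOH) = 0.01281 mol.
[NaOH] = 0.01281 mol / 0.01248 L = 1.03 M.

1.03 M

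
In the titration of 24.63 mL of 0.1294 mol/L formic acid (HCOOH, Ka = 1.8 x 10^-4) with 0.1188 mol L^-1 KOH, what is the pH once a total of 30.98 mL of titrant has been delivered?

n(acid) = 0.1294 x 0.02463 = 0.003187 mol; n(KOH) added = 0.1188 x 0.03098 = 0.003680 mol.
Base is in excess by 0.003680 - 0.003187 = 0.0004933 mol in a total volume of 0.05561 L.
[OH^-] = 0.0004933/0.05561 = 0.008871 M, so pOH = 2.05 and pH = 14.00 - 2.05 = 11.95.

11.95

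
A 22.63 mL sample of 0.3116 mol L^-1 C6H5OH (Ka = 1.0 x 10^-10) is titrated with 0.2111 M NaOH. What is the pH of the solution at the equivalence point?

n(C6H5OH) = 0.3116 x 0.02263 = 0.007052 mol; V(NaOH) at equivalence = 0.007052/0.2111 = 0.03340 L.
At equivalence all the acid is converted to C6H5O-; total volume = 0.02263 + 0.03340 = 0.05603 L, so [C6H5O-] = 0.007052/0.05603 = 0.1258 M.
Kb = Kw/Ka = 1.0e-14 / 1.0 x 10^-10 = 0.000100.
[OH^-] = sqrt(Kb x [C6H5O-]) = sqrt(0.000100 x 0.1258) = 0.00355 M.
pOH = 2.45, so pH = 14.00 - 2.45 = 11.55.

11.55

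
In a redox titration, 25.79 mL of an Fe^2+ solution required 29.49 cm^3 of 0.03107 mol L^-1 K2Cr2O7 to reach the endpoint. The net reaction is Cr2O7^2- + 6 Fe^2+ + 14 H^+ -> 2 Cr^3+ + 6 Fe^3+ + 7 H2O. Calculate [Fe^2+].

n(K2Cr2O7) = 0.03107 x 0.02949 = 0.0009163 mol.
From the balanced equation, 1 mol K2Cr2O7 reacts with 6 mol Fe^2+, so n(Fe^2+) = 0.0009163 x 6/1 = 0.005498 mol.
[Fe^2+] = 0.005498 / 0.02579 L = 0.213 M.

0.213 M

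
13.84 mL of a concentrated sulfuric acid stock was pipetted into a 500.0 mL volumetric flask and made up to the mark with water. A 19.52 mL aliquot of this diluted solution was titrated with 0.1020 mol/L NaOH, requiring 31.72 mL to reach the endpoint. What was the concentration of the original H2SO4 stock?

n(NaOH) = 0.1020 x 0.03172 = 0.003235 mol.
n(H2SO4) in the aliquot = 0.003235 x 1/2 = 0.001618 mol.
[diluted H2SO4] = 0.001618 / 0.01952 = 0.08287 M.
Dilution factor = 500.0/13.84 = 36.13, so [stock] = 0.08287 x 36.13 = 2.99 M.

2.99 M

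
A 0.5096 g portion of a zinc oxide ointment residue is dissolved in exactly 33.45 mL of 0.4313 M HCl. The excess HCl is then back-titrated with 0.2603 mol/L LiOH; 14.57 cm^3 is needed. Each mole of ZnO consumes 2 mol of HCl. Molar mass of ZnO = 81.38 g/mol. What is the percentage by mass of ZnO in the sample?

Total n(HCl) added = 0.4313 x 0.03345 = 0.01443 mol.
n(LiOH) used = 0.2603 x 0.01457 = 0.003793 mol, which equals the excess n(HCl).
So n(HCl) consumed by the sample = 0.01443 - 0.003793 = 0.01063 mol.
n(ZnO) = 0.01063 / 2 = 0.005317 mol.
mass ZnO = 0.005317 x 81.38 = 0.4327 g, so %ZnO = 0.4327/0.5096 x 100 = 84.9%.

84.9%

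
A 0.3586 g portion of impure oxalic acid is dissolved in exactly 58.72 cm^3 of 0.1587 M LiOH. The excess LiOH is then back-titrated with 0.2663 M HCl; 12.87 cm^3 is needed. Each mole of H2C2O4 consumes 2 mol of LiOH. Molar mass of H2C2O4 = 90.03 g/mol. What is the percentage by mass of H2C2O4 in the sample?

Total n(LiOH) added = 0.1587 x 0.05872 = 0.009319 mol.
n(HCl) used = 0.2663 x 0.01287 = 0.003427 mol, which equals the excess n(LiOH).
So n(LiOH) consumed by the sample = 0.009319 - 0.003427 = 0.005892 mol.
n(H2C2O4) = 0.005892 / 2 = 0.002946 mol.
mass H2C2O4 = 0.002946 x 90.03 = 0.2652 g, so %H2C2O4 = 0.2652/0.3586 x 100 = 74.0%.

74.0%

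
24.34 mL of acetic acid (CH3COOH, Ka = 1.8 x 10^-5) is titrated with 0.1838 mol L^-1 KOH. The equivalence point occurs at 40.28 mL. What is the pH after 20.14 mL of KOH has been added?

4.74

20.14 mL is exactly half the equivalence volume (40.28/2), i.e. the half-equivalence point.
There, n(HA) = n(A^-), so pH = pKa = -log(1.8 x 10^-5) = 4.74.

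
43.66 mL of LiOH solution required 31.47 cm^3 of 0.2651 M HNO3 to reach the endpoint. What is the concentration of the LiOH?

n(HNO3) delivered = 0.2651 x 0.03147 = 0.008343 mol.
For a 1:1 reaction, n(LiOH) = 0.008343 mol.
[LiOH] = 0.008343 mol / 0.04366 L = 0.191 M.

0.191 M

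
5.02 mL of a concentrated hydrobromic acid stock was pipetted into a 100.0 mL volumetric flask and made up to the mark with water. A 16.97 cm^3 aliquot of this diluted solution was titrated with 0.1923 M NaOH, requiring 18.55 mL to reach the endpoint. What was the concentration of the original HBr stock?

4.19 M

n(NaOH) = 0.1923 x 0.01855 = 0.003567 mol.
n(HBr) in the aliquot = 0.003567 mol.
[diluted HBr] = 0.003567 / 0.01697 = 0.2102 M.
Dilution factor = 100.0/5.020 = 19.92, so [stock] = 0.2102 x 19.92 = 4.19 M.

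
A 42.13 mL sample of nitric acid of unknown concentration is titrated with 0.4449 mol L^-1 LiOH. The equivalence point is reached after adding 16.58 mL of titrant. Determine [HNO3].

0.175 M

n(LiOH) delivered = 0.4449 x 0.01658 = 0.007376 mol.
For a 1:1 reaction, n(HNO3) = 0.007376 mol.
[HNO3] = 0.007376 mol / 0.04213 L = 0.175 M.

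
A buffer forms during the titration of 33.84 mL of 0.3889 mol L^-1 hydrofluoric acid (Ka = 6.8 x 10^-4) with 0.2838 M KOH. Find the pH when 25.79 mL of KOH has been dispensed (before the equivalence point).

Initial n(HF) = 0.3889 x 0.03384 = 0.01316 mol.
n(KOH) added = 0.2838 x 0.02579 = 0.007319 mol, converting that many moles of HF to F-.
Remaining n(HF) = 0.005841 mol; n(F-) = 0.007319 mol.
By Henderson-Hasselbalch, pH = pKa + log([A^-]/[HA]) = 3.17 + log(0.007319/0.005841) = 3.17 + (+0.10) = 3.27.

3.27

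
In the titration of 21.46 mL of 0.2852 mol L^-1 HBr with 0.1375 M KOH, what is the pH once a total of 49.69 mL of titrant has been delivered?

12.00

n(acid) = 0.2852 x 0.02146 = 0.006120 mol; n(KOH) added = 0.1375 x 0.04969 = 0.006832 mol.
Base is in excess by 0.006832 - 0.006120 = 0.0007120 mol in a total volume of 0.07115 L.
[OH^-] = 0.0007120/0.07115 = 0.01001 M, so pOH = 2.00 and pH = 14.00 - 2.00 = 12.00.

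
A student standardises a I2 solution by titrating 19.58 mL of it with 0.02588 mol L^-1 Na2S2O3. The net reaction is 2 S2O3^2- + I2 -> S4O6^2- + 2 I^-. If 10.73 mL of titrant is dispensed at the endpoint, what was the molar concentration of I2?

n(Na2S2O3) = 0.02588 x 0.01073 = 0.0002777 mol.
From the balanced equation, 2 mol Na2S2O3 reacts with 1 mol I2, so n(I2) = 0.0002777 x 1/2 = 0.0001388 mol.
[I2] = 0.0001388 / 0.01958 L = 0.00709 M.

0.00709 M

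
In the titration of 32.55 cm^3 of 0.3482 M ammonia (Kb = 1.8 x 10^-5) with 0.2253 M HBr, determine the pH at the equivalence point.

n(NH3) = 0.3482 x 0.03255 = 0.01133 mol; V(HBr) at equivalence = 0.01133/0.2253 = 0.05031 L.
At equivalence the base is fully converted to NH4+; total volume = 0.08286 L, so [NH4+] = 0.01133/0.08286 = 0.1368 M.
Ka(NH4+) = Kw/Kb = 1.0e-14 / 1.8 x 10^-5 = 5.56e-10.
[H^+] = sqrt(Ka x [NH4+]) = sqrt(5.56e-10 x 0.1368) = 8.72e-6 M.
pH = -log(8.72e-6) = 5.06.

5.06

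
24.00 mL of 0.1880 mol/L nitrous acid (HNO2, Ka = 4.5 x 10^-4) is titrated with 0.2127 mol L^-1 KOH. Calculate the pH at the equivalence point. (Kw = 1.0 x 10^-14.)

8.17

n(HNO2) = 0.1880 x 0.02400 = 0.004512 mol; V(KOH) at equivalence = 0.004512/0.2127 = 0.02121 L.
At equivalence all the acid is converted to NO2-; total volume = 0.02400 + 0.02121 = 0.04521 L, so [NO2-] = 0.004512/0.04521 = 0.09979 M.
Kb = Kw/Ka = 1.0e-14 / 4.5 x 10^-4 = 2.22e-11.
[OH^-] = sqrt(Kb x [NO2-]) = sqrt(2.22e-11 x 0.09979) = 1.49e-6 M.
pOH = 5.83, so pH = 14.00 - 5.83 = 8.17.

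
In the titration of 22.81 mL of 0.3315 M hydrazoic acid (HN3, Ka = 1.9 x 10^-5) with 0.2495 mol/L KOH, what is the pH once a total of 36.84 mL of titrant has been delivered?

n(acid) = 0.3315 x 0.02281 = 0.007562 mol; n(KOH) added = 0.2495 x 0.03684 = 0.009192 mol.
Base is in excess by 0.009192 - 0.007562 = 0.001630 mol in a total volume of 0.05965 L.
[OH^-] = 0.001630/0.05965 = 0.02733 M, so pOH = 1.56 and pH = 14.00 - 1.56 = 12.44.

12.44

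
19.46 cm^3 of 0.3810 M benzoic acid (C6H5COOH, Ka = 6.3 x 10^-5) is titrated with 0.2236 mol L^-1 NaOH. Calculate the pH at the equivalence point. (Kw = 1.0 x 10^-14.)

n(C6H5COOH) = 0.3810 x 0.01946 = 0.007414 mol; V(NaOH) at equivalence = 0.007414/0.2236 = 0.03316 L.
At equivalence all the acid is converted to C6H5COO-; total volume = 0.01946 + 0.03316 = 0.05262 L, so [C6H5COO-] = 0.007414/0.05262 = 0.1409 M.
Kb = Kw/Ka = 1.0e-14 / 6.3 x 10^-5 = 1.59e-10.
[OH^-] = sqrt(Kb x [C6H5COO-]) = sqrt(1.59e-10 x 0.1409) = 4.73e-6 M.
pOH = 5.33, so pH = 14.00 - 5.33 = 8.67.

8.67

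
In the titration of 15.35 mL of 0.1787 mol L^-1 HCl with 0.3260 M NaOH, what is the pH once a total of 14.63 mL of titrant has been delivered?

12.83

n(acid) = 0.1787 x 0.01535 = 0.002743 mol; n(NaOH) added = 0.3260 x 0.01463 = 0.004769 mol.
Base is in excess by 0.004769 - 0.002743 = 0.002026 mol in a total volume of 0.02998 L.
[OH^-] = 0.002026/0.02998 = 0.06759 M, so pOH = 1.17 and pH = 14.00 - 1.17 = 12.83.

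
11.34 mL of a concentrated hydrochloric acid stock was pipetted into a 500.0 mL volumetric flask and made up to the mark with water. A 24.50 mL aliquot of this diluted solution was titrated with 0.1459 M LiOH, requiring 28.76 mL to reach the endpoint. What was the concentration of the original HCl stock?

7.55 M

n(LiOH) = 0.1459 x 0.02876 = 0.004196 mol.
n(HCl) in the aliquot = 0.004196 mol.
[diluted HCl] = 0.004196 / 0.02450 = 0.1713 M.
Dilution factor = 500.0/11.34 = 44.09, so [stock] = 0.1713 x 44.09 = 7.55 M.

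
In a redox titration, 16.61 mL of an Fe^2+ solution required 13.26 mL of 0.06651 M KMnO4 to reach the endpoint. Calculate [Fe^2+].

n(KMnO4) = 0.06651 x 0.01326 = 0.0008819 mol.
From the balanced equation, 1 mol KMnO4 reacts with 5 mol Fe^2+, so n(Fe^2+) = 0.0008819 x 5/1 = 0.004410 mol.
[Fe^2+] = 0.004410 / 0.01661 L = 0.265 M.

0.265 M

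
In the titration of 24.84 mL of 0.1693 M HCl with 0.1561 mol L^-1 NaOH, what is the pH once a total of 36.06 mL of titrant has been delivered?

12.37

n(acid) = 0.1693 x 0.02484 = 0.004205 mol; n(NaOH) added = 0.1561 x 0.03606 = 0.005629 mol.
Base is in excess by 0.005629 - 0.004205 = 0.001424 mol in a total volume of 0.06090 L.
[OH^-] = 0.001424/0.06090 = 0.02338 M, so pOH = 1.63 and pH = 14.00 - 1.63 = 12.37.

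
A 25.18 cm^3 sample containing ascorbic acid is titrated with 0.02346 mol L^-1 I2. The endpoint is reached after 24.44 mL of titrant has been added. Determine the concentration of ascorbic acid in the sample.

0.0228 M

n(I2) = 0.02346 x 0.02444 = 0.0005734 mol.
From the balanced equation, 1 mol I2 reacts with 1 mol ascorbic acid, so n(ascorbic acid) = 0.0005734 x 1/1 = 0.0005734 mol.
[ascorbic acid] = 0.0005734 / 0.02518 L = 0.0228 M.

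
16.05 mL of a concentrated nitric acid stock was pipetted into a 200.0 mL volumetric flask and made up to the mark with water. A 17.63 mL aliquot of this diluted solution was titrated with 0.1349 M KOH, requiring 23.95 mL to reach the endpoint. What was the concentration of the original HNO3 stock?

2.28 M

n(KOH) = 0.1349 x 0.02395 = 0.003231 mol.
n(HNO3) in the aliquot = 0.003231 mol.
[diluted HNO3] = 0.003231 / 0.01763 = 0.1833 M.
Dilution factor = 200.0/16.05 = 12.46, so [stock] = 0.1833 x 12.46 = 2.28 M.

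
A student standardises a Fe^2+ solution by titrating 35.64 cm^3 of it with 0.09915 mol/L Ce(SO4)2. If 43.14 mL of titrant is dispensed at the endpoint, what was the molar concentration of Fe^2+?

0.120 M

n(Ce(SO4)2) = 0.09915 x 0.04314 = 0.004277 mol.
From the balanced equation, 1 mol Ce(SO4)2 reacts with 1 mol Fe^2+, so n(Fe^2+) = 0.004277 x 1/1 = 0.004277 mol.
[Fe^2+] = 0.004277 / 0.03564 L = 0.120 M.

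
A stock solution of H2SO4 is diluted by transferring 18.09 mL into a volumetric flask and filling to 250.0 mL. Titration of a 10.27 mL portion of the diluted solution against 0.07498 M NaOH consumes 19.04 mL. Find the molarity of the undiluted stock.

0.961 M

n(NaOH) = 0.07498 x 0.01904 = 0.001428 mol.
n(H2SO4) in the aliquot = 0.001428 x 1/2 = 0.0007138 mol.
[diluted H2SO4] = 0.0007138 / 0.01027 = 0.06950 M.
Dilution factor = 250.0/18.09 = 13.82, so [stock] = 0.06950 x 13.82 = 0.961 M.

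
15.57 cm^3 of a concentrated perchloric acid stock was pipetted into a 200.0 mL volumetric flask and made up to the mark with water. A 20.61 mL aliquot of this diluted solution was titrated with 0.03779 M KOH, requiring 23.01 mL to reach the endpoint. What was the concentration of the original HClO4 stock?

0.542 M

n(KOH) = 0.03779 x 0.02301 = 0.0008695 mol.
n(HClO4) in the aliquot = 0.0008695 mol.
[diluted HClO4] = 0.0008695 / 0.02061 = 0.04219 M.
Dilution factor = 200.0/15.57 = 12.85, so [stock] = 0.04219 x 12.85 = 0.542 M.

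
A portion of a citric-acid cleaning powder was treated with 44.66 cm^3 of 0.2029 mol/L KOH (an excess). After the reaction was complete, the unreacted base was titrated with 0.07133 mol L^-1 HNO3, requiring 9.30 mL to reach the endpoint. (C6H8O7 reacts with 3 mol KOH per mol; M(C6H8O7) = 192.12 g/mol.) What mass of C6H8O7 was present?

0.538 g

Total n(KOH) added = 0.2029 x 0.04466 = 0.009062 mol.
n(HNO3) used = 0.07133 x 0.009300 = 0.0006634 mol, which equals the excess n(KOH).
So n(KOH) consumed by the sample = 0.009062 - 0.0006634 = 0.008398 mol.
n(C6H8O7) = 0.008398 / 3 = 0.002799 mol.
mass = 0.002799 mol x 192.12 g/mol = 0.538 g.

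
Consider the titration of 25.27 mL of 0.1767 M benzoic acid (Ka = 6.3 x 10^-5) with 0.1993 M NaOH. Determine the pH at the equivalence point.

n(C6H5COOH) = 0.1767 x 0.02527 = 0.004465 mol; V(NaOH) at equivalence = 0.004465/0.1993 = 0.02240 L.
At equivalence all the acid is converted to C6H5COO-; total volume = 0.02527 + 0.02240 = 0.04767 L, so [C6H5COO-] = 0.004465/0.04767 = 0.09366 M.
Kb = Kw/Ka = 1.0e-14 / 6.3 x 10^-5 = 1.59e-10.
[OH^-] = sqrt(Kb x [C6H5COO-]) = sqrt(1.59e-10 x 0.09366) = 3.86e-6 M.
pOH = 5.41, so pH = 14.00 - 5.41 = 8.59.

8.59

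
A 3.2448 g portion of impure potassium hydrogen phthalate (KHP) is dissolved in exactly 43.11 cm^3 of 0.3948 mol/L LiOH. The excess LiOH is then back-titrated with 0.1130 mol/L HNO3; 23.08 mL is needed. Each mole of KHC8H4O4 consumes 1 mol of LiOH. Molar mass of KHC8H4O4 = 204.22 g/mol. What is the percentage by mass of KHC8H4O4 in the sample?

Total n(LiOH) added = 0.3948 x 0.04311 = 0.01702 mol.
n(HNO3) used = 0.1130 x 0.02308 = 0.002608 mol, which equals the excess n(LiOH).
So n(LiOH) consumed by the sample = 0.01702 - 0.002608 = 0.01441 mol.
n(KHC8H4O4) = 0.01441 / 1 = 0.01441 mol.
mass KHC8H4O4 = 0.01441 x 204.22 = 2.943 g, so %KHC8H4O4 = 2.943/3.2448 x 100 = 90.7%.

90.7%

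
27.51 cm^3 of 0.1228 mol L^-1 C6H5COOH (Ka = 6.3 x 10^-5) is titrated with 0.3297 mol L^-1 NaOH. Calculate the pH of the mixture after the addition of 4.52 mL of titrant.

4.10

Initial n(C6H5COOH) = 0.1228 x 0.02751 = 0.003378 mol.
n(NaOH) added = 0.3297 x 0.004520 = 0.001490 mol, converting that many moles of C6H5COOH to C6H5COO-.
Remaining n(C6H5COOH) = 0.001888 mol; n(C6H5COO-) = 0.001490 mol.
By Henderson-Hasselbalch, pH = pKa + log([A^-]/[HA]) = 4.20 + log(0.001490/0.001888) = 4.20 + (-0.10) = 4.10.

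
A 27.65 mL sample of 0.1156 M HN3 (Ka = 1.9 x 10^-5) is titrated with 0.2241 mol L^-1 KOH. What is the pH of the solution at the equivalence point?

8.80

n(HN3) = 0.1156 x 0.02765 = 0.003196 mol; V(KOH) at equivalence = 0.003196/0.2241 = 0.01426 L.
At equivalence all the acid is converted to N3-; total volume = 0.02765 + 0.01426 = 0.04191 L, so [N3-] = 0.003196/0.04191 = 0.07626 M.
Kb = Kw/Ka = 1.0e-14 / 1.9 x 10^-5 = 5.26e-10.
[OH^-] = sqrt(Kb x [N3-]) = sqrt(5.26e-10 x 0.07626) = 6.34e-6 M.
pOH = 5.20, so pH = 14.00 - 5.20 = 8.80.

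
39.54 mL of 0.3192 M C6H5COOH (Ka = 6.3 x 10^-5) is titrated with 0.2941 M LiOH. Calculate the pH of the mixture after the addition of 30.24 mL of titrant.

4.58

Initial n(C6H5COOH) = 0.3192 x 0.03954 = 0.01262 mol.
n(LiOH) added = 0.2941 x 0.03024 = 0.008894 mol, converting that many moles of C6H5COOH to C6H5COO-.
Remaining n(C6H5COOH) = 0.003728 mol; n(C6H5COO-) = 0.008894 mol.
By Henderson-Hasselbalch, pH = pKa + log([A^-]/[HA]) = 4.20 + log(0.008894/0.003728) = 4.20 + (+0.38) = 4.58.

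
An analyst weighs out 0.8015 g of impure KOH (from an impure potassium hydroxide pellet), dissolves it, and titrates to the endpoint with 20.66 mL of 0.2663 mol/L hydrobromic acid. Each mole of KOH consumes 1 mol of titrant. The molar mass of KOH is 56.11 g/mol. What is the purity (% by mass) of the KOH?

38.5%

n(HBr) = 0.2663 x 0.02066 = 0.005502 mol.
n(KOH) = 0.005502 / 1 = 0.005502 mol.
mass of KOH = 0.005502 x 56.11 = 0.3087 g.
% purity = 0.3087 / 0.8015 x 100 = 38.5%.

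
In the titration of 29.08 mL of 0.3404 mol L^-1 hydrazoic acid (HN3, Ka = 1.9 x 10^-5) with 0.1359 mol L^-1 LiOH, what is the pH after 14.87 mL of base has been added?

Initial n(HN3) = 0.3404 x 0.02908 = 0.009899 mol.
n(LiOH) added = 0.1359 x 0.01487 = 0.002021 mol, converting that many moles of HN3 to N3-.
Remaining n(HN3) = 0.007878 mol; n(N3-) = 0.002021 mol.
By Henderson-Hasselbalch, pH = pKa + log([A^-]/[HA]) = 4.72 + log(0.002021/0.007878) = 4.72 + (-0.59) = 4.13.

4.13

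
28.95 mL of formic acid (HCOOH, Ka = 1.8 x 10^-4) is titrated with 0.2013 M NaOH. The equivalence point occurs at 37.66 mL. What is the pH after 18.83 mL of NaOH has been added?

18.83 mL is exactly half the equivalence volume (37.66/2), i.e. the half-equivalence point.
There, n(HA) = n(A^-), so pH = pKa = -log(1.8 x 10^-4) = 3.74.

3.74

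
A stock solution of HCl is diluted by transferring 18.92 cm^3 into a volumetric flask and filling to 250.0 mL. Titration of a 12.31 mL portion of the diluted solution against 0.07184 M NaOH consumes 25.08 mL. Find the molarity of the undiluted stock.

n(NaOH) = 0.07184 x 0.02508 = 0.001802 mol.
n(HCl) in the aliquot = 0.001802 mol.
[diluted HCl] = 0.001802 / 0.01231 = 0.1464 M.
Dilution factor = 250.0/18.92 = 13.21, so [stock] = 0.1464 x 13.21 = 1.93 M.

1.93 M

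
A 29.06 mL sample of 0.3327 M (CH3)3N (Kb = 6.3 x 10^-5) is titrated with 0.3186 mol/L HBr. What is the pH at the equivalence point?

5.29

n((CH3)3N) = 0.3327 x 0.02906 = 0.009668 mol; V(HBr) at equivalence = 0.009668/0.3186 = 0.03035 L.
At equivalence the base is fully converted to (CH3)3NH+; total volume = 0.05941 L, so [(CH3)3NH+] = 0.009668/0.05941 = 0.1627 M.
Ka((CH3)3NH+) = Kw/Kb = 1.0e-14 / 6.3 x 10^-5 = 1.59e-10.
[H^+] = sqrt(Ka x [(CH3)3NH+]) = sqrt(1.59e-10 x 0.1627) = 5.08e-6 M.
pH = -log(5.08e-6) = 5.29.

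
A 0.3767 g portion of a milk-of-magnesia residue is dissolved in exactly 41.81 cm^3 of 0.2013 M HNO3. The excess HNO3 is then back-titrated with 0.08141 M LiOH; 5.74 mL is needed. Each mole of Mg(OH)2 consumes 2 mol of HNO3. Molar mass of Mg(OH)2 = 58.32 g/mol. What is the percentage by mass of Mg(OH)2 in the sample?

61.5%

Total n(HNO3) added = 0.2013 x 0.04181 = 0.008416 mol.
n(LiOH) used = 0.08141 x 0.005740 = 0.0004673 mol, which equals the excess n(HNO3).
So n(HNO3) consumed by the sample = 0.008416 - 0.0004673 = 0.007949 mol.
n(Mg(OH)2) = 0.007949 / 2 = 0.003975 mol.
mass Mg(OH)2 = 0.003975 x 58.32 = 0.2318 g, so %Mg(OH)2 = 0.2318/0.3767 x 100 = 61.5%.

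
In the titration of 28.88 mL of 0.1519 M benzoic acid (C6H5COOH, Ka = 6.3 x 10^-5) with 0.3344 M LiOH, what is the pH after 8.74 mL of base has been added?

4.50

Initial n(C6H5COOH) = 0.1519 x 0.02888 = 0.004387 mol.
n(LiOH) added = 0.3344 x 0.008740 = 0.002923 mol, converting that many moles of C6H5COOH to C6H5COO-.
Remaining n(C6H5COOH) = 0.001464 mol; n(C6H5COO-) = 0.002923 mol.
By Henderson-Hasselbalch, pH = pKa + log([A^-]/[HA]) = 4.20 + log(0.002923/0.001464) = 4.20 + (+0.30) = 4.50.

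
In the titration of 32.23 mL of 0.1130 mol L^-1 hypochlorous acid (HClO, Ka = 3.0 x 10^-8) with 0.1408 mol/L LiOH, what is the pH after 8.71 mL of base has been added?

Initial n(HClO) = 0.1130 x 0.03223 = 0.003642 mol.
n(LiOH) added = 0.1408 x 0.008710 = 0.001226 mol, converting that many moles of HClO to ClO-.
Remaining n(HClO) = 0.002416 mol; n(ClO-) = 0.001226 mol.
By Henderson-Hasselbalch, pH = pKa + log([A^-]/[HA]) = 7.52 + log(0.001226/0.002416) = 7.52 + (-0.29) = 7.23.

7.23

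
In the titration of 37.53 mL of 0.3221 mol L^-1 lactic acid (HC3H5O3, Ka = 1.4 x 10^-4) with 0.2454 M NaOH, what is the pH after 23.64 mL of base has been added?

Initial n(HC3H5O3) = 0.3221 x 0.03753 = 0.01209 mol.
n(NaOH) added = 0.2454 x 0.02364 = 0.005801 mol, converting that many moles of HC3H5O3 to C3H5O3-.
Remaining n(HC3H5O3) = 0.006287 mol; n(C3H5O3-) = 0.005801 mol.
By Henderson-Hasselbalch, pH = pKa + log([A^-]/[HA]) = 3.85 + log(0.005801/0.006287) = 3.85 + (-0.03) = 3.82.

3.82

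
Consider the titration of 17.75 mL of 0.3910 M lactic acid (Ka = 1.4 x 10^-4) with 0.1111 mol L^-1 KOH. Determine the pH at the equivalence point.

n(HC3H5O3) = 0.3910 x 0.01775 = 0.006940 mol; V(KOH) at equivalence = 0.006940/0.1111 = 0.06247 L.
At equivalence all the acid is converted to C3H5O3-; total volume = 0.01775 + 0.06247 = 0.08022 L, so [C3H5O3-] = 0.006940/0.08022 = 0.08652 M.
Kb = Kw/Ka = 1.0e-14 / 1.4 x 10^-4 = 7.14e-11.
[OH^-] = sqrt(Kb x [C3H5O3-]) = sqrt(7.14e-11 x 0.08652) = 2.49e-6 M.
pOH = 5.60, so pH = 14.00 - 5.60 = 8.40.

8.40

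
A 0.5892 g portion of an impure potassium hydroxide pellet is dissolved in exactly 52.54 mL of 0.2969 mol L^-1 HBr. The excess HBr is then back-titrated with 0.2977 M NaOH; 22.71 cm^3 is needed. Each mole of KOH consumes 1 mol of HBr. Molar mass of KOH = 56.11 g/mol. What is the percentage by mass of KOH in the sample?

Total n(HBr) added = 0.2969 x 0.05254 = 0.01560 mol.
n(NaOH) used = 0.2977 x 0.02271 = 0.006761 mol, which equals the excess n(HBr).
So n(HBr) consumed by the sample = 0.01560 - 0.006761 = 0.008838 mol.
n(KOH) = 0.008838 / 1 = 0.008838 mol.
mass KOH = 0.008838 x 56.11 = 0.4959 g, so %KOH = 0.4959/0.5892 x 100 = 84.2%.

84.2%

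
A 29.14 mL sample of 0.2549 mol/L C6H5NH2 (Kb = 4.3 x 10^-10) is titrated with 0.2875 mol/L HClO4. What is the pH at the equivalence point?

2.75

n(C6H5NH2) = 0.2549 x 0.02914 = 0.007428 mol; V(HClO4) at equivalence = 0.007428/0.2875 = 0.02584 L.
At equivalence the base is fully converted to C6H5NH3+; total volume = 0.05498 L, so [C6H5NH3+] = 0.007428/0.05498 = 0.1351 M.
Ka(C6H5NH3+) = Kw/Kb = 1.0e-14 / 4.3 x 10^-10 = 2.33e-5.
[H^+] = sqrt(Ka x [C6H5NH3+]) = sqrt(2.33e-5 x 0.1351) = 0.00177 M.
pH = -log(0.00177) = 2.75.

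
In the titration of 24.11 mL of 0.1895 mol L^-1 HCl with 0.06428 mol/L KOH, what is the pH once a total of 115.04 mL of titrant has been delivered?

12.31

n(acid) = 0.1895 x 0.02411 = 0.004569 mol; n(KOH) added = 0.06428 x 0.1150 = 0.007395 mol.
Base is in excess by 0.007395 - 0.004569 = 0.002826 mol in a total volume of 0.1391 L.
[OH^-] = 0.002826/0.1391 = 0.02031 M, so pOH = 1.69 and pH = 14.00 - 1.69 = 12.31.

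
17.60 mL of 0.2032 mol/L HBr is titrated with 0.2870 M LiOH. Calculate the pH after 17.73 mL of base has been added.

12.63

n(acid) = 0.2032 x 0.01760 = 0.003576 mol; n(LiOH) added = 0.2870 x 0.01773 = 0.005089 mol.
Base is in excess by 0.005089 - 0.003576 = 0.001512 mol in a total volume of 0.03533 L.
[OH^-] = 0.001512/0.03533 = 0.04280 M, so pOH = 1.37 and pH = 14.00 - 1.37 = 12.63.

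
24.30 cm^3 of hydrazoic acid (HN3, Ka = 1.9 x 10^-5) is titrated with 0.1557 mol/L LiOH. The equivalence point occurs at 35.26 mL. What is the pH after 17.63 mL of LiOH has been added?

4.72

17.63 mL is exactly half the equivalence volume (35.26/2), i.e. the half-equivalence point.
There, n(HA) = n(A^-), so pH = pKa = -log(1.9 x 10^-5) = 4.72.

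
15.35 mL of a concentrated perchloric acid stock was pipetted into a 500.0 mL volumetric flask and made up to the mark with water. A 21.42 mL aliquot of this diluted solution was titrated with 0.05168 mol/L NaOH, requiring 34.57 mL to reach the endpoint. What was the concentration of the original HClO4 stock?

n(NaOH) = 0.05168 x 0.03457 = 0.001787 mol.
n(HClO4) in the aliquot = 0.001787 mol.
[diluted HClO4] = 0.001787 / 0.02142 = 0.08341 M.
Dilution factor = 500.0/15.35 = 32.57, so [stock] = 0.08341 x 32.57 = 2.72 M.

2.72 M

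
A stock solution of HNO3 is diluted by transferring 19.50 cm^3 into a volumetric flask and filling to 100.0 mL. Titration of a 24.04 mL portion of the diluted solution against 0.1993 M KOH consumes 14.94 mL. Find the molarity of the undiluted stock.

0.635 M

n(KOH) = 0.1993 x 0.01494 = 0.002978 mol.
n(HNO3) in the aliquot = 0.002978 mol.
[diluted HNO3] = 0.002978 / 0.02404 = 0.1239 M.
Dilution factor = 100.0/19.50 = 5.128, so [stock] = 0.1239 x 5.128 = 0.635 M.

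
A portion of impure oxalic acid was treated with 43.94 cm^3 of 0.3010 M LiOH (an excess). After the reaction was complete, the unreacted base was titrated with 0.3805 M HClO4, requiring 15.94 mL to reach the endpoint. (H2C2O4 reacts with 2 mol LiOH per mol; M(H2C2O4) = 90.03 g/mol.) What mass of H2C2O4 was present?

0.322 g

Total n(LiOH) added = 0.3010 x 0.04394 = 0.01323 mol.
n(HClO4) used = 0.3805 x 0.01594 = 0.006065 mol, which equals the excess n(LiOH).
So n(LiOH) consumed by the sample = 0.01323 - 0.006065 = 0.007161 mol.
n(H2C2O4) = 0.007161 / 2 = 0.003580 mol.
mass = 0.003580 mol x 90.03 g/mol = 0.322 g.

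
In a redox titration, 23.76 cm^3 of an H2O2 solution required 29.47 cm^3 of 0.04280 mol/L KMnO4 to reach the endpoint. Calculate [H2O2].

0.133 M

n(KMnO4) = 0.04280 x 0.02947 = 0.001261 mol.
From the balanced equation, 2 mol KMnO4 reacts with 5 mol H2O2, so n(H2O2) = 0.001261 x 5/2 = 0.003153 mol.
[H2O2] = 0.003153 / 0.02376 L = 0.133 M.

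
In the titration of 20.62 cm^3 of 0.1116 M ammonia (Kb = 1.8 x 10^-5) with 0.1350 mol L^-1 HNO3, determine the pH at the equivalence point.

n(NH3) = 0.1116 x 0.02062 = 0.002301 mol; V(HNO3) at equivalence = 0.002301/0.1350 = 0.01705 L.
At equivalence the base is fully converted to NH4+; total volume = 0.03767 L, so [NH4+] = 0.002301/0.03767 = 0.06109 M.
Ka(NH4+) = Kw/Kb = 1.0e-14 / 1.8 x 10^-5 = 5.56e-10.
[H^+] = sqrt(Ka x [NH4+]) = sqrt(5.56e-10 x 0.06109) = 5.83e-6 M.
pH = -log(5.83e-6) = 5.23.

5.23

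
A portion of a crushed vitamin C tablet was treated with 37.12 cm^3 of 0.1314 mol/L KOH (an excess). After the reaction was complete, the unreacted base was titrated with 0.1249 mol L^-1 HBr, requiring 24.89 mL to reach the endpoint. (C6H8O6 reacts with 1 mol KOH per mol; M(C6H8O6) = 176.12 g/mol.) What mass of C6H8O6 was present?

0.312 g

Total n(KOH) added = 0.1314 x 0.03712 = 0.004878 mol.
n(HBr) used = 0.1249 x 0.02489 = 0.003109 mol, which equals the excess n(KOH).
So n(KOH) consumed by the sample = 0.004878 - 0.003109 = 0.001769 mol.
n(C6H8O6) = 0.001769 / 1 = 0.001769 mol.
mass = 0.001769 mol x 176.12 g/mol = 0.312 g.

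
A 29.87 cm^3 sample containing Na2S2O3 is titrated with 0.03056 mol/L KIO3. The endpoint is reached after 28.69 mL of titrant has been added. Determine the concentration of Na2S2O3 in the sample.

0.176 M

n(KIO3) = 0.03056 x 0.02869 = 0.0008768 mol.
From the balanced equation, 1 mol KIO3 reacts with 6 mol Na2S2O3, so n(Na2S2O3) = 0.0008768 x 6/1 = 0.005261 mol.
[Na2S2O3] = 0.005261 / 0.02987 L = 0.176 M.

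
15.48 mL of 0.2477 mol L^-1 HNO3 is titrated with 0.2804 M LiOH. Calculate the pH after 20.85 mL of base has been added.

n(acid) = 0.2477 x 0.01548 = 0.003834 mol; n(LiOH) added = 0.2804 x 0.02085 = 0.005846 mol.
Base is in excess by 0.005846 - 0.003834 = 0.002012 mol in a total volume of 0.03633 L.
[OH^-] = 0.002012/0.03633 = 0.05538 M, so pOH = 1.26 and pH = 14.00 - 1.26 = 12.74.

12.74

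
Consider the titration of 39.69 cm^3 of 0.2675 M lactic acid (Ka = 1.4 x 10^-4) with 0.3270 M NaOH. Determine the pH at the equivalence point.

n(HC3H5O3) = 0.2675 x 0.03969 = 0.01062 mol; V(NaOH) at equivalence = 0.01062/0.3270 = 0.03247 L.
At equivalence all the acid is converted to C3H5O3-; total volume = 0.03969 + 0.03247 = 0.07216 L, so [C3H5O3-] = 0.01062/0.07216 = 0.1471 M.
Kb = Kw/Ka = 1.0e-14 / 1.4 x 10^-4 = 7.14e-11.
[OH^-] = sqrt(Kb x [C3H5O3-]) = sqrt(7.14e-11 x 0.1471) = 3.24e-6 M.
pOH = 5.49, so pH = 14.00 - 5.49 = 8.51.

8.51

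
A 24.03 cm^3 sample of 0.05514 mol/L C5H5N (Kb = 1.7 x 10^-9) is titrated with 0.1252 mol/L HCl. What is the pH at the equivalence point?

n(C5H5N) = 0.05514 x 0.02403 = 0.001325 mol; V(HCl) at equivalence = 0.001325/0.1252 = 0.01058 L.
At equivalence the base is fully converted to C5H5NH+; total volume = 0.03461 L, so [C5H5NH+] = 0.001325/0.03461 = 0.03828 M.
Ka(C5H5NH+) = Kw/Kb = 1.0e-14 / 1.7 x 10^-9 = 5.88e-6.
[H^+] = sqrt(Ka x [C5H5NH+]) = sqrt(5.88e-6 x 0.03828) = 0.000475 M.
pH = -log(0.000475) = 3.32.

3.32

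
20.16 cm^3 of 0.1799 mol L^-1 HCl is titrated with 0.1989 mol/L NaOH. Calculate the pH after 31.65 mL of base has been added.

12.71

n(acid) = 0.1799 x 0.02016 = 0.003627 mol; n(NaOH) added = 0.1989 x 0.03165 = 0.006295 mol.
Base is in excess by 0.006295 - 0.003627 = 0.002668 mol in a total volume of 0.05181 L.
[OH^-] = 0.002668/0.05181 = 0.05150 M, so pOH = 1.29 and pH = 14.00 - 1.29 = 12.71.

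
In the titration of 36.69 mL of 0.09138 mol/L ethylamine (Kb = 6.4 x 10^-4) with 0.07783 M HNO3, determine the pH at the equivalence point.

n(C2H5NH2) = 0.09138 x 0.03669 = 0.003353 mol; V(HNO3) at equivalence = 0.003353/0.07783 = 0.04308 L.
At equivalence the base is fully converted to C2H5NH3+; total volume = 0.07977 L, so [C2H5NH3+] = 0.003353/0.07977 = 0.04203 M.
Ka(C2H5NH3+) = Kw/Kb = 1.0e-14 / 6.4 x 10^-4 = 1.56e-11.
[H^+] = sqrt(Ka x [C2H5NH3+]) = sqrt(1.56e-11 x 0.04203) = 8.10e-7 M.
pH = -log(8.10e-7) = 6.09.

6.09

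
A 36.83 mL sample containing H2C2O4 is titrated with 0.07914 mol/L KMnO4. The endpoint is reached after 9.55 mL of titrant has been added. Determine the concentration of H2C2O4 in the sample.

n(KMnO4) = 0.07914 x 0.009550 = 0.0007558 mol.
From the balanced equation, 2 mol KMnO4 reacts with 5 mol H2C2O4, so n(H2C2O4) = 0.0007558 x 5/2 = 0.001889 mol.
[H2C2O4] = 0.001889 / 0.03683 L = 0.0513 M.

0.0513 M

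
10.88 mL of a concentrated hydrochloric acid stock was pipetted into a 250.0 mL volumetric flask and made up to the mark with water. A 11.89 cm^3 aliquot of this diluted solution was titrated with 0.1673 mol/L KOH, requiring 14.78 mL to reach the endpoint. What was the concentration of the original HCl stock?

4.78 M

n(KOH) = 0.1673 x 0.01478 = 0.002473 mol.
n(HCl) in the aliquot = 0.002473 mol.
[diluted HCl] = 0.002473 / 0.01189 = 0.2080 M.
Dilution factor = 250.0/10.88 = 22.98, so [stock] = 0.2080 x 22.98 = 4.78 M.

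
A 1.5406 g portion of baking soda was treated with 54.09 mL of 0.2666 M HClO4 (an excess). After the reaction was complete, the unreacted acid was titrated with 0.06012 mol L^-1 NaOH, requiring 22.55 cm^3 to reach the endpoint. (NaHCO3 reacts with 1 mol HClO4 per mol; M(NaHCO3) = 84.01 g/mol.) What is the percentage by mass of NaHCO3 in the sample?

Total n(HClO4) added = 0.2666 x 0.05409 = 0.01442 mol.
n(NaOH) used = 0.06012 x 0.02255 = 0.001356 mol, which equals the excess n(HClO4).
So n(HClO4) consumed by the sample = 0.01442 - 0.001356 = 0.01306 mol.
n(NaHCO3) = 0.01306 / 1 = 0.01306 mol.
mass NaHCO3 = 0.01306 x 84.01 = 1.098 g, so %NaHCO3 = 1.098/1.5406 x 100 = 71.2%.

71.2%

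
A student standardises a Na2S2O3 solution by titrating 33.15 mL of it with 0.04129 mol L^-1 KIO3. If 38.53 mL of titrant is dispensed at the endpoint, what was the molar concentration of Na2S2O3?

0.288 M

n(KIO3) = 0.04129 x 0.03853 = 0.001591 mol.
From the balanced equation, 1 mol KIO3 reacts with 6 mol Na2S2O3, so n(Na2S2O3) = 0.001591 x 6/1 = 0.009545 mol.
[Na2S2O3] = 0.009545 / 0.03315 L = 0.288 M.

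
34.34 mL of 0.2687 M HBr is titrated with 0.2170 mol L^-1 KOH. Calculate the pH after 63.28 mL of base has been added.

12.66

n(acid) = 0.2687 x 0.03434 = 0.009227 mol; n(KOH) added = 0.2170 x 0.06328 = 0.01373 mol.
Base is in excess by 0.01373 - 0.009227 = 0.004505 mol in a total volume of 0.09762 L.
[OH^-] = 0.004505/0.09762 = 0.04614 M, so pOH = 1.34 and pH = 14.00 - 1.34 = 12.66.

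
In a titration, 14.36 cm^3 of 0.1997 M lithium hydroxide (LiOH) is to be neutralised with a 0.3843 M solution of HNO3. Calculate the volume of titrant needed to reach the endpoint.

7.46 mL

n(LiOH) = 0.1997 mol/L x 0.01436 L = 0.002868 mol.
At equivalence n(HNO3) = n(LiOH) = 0.002868 mol.
V(HNO3) = 0.002868 / 0.3843 = 0.007462 L = 7.46 mL.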